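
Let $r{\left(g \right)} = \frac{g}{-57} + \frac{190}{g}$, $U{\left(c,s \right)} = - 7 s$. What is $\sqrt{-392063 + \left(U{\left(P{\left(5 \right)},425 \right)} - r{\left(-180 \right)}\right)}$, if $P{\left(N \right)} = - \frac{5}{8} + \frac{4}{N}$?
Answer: $\frac{i \sqrt{5133941170}}{114} \approx 628.52 i$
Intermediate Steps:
$P{\left(N \right)} = - \frac{5}{8} + \frac{4}{N}$ ($P{\left(N \right)} = \left(-5\right) \frac{1}{8} + \frac{4}{N} = - \frac{5}{8} + \frac{4}{N}$)
$r{\left(g \right)} = \frac{190}{g} - \frac{g}{57}$ ($r{\left(g \right)} = g \left(- \frac{1}{57}\right) + \frac{190}{g} = - \frac{g}{57} + \frac{190}{g} = \frac{190}{g} - \frac{g}{57}$)
$\sqrt{-392063 + \left(U{\left(P{\left(5 \right)},425 \right)} - r{\left(-180 \right)}\right)} = \sqrt{-392063 - \left(2975 - \frac{19}{18} + \frac{60}{19}\right)} = \sqrt{-392063 - \left(\frac{56585}{19} - \frac{19}{18}\right)} = \sqrt{-392063 - \frac{1018169}{342}} = \sqrt{- \frac{135103715}{342}} = \frac{i \sqrt{5133941170}}{114}$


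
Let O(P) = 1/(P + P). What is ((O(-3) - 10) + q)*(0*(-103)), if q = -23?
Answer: 0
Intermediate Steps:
O(P) = 1/(2*P)
((O(-3) - 10) + q)*(0*(-103)) = (((½)/(-3) - 10) - 23)*(0*(-103)) = (((½)*(-⅓) - 10) - 23)*0 = ((-⅙ - 10) - 23)*0 = (-61/6 - 23)*0 = -199/6*0 = 0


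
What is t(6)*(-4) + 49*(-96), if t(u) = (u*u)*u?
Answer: -5568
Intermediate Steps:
t(u) = u³ (t(u) = u²*u = u³)
t(6)*(-4) + 49*(-96) = 6³*(-4) + 49*(-96) = 216*(-4) - 4704 = -864 - 4704 = -5568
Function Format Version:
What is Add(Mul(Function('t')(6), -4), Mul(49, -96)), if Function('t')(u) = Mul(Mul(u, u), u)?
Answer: -5568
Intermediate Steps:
Function('t')(u) = Pow(u, 3) (Function('t')(u) = Mul(Pow(u, 2), u) = Pow(u, 3))
Add(Mul(Function('t')(6), -4), Mul(49, -96)) = Add(Mul(Pow(6, 3), -4), Mul(49, -96)) = Add(Mul(216, -4), -4704) = Add(-864, -4704) = -5568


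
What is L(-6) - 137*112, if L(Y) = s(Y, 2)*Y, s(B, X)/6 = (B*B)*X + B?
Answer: -17720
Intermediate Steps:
s(B, X) = 6*B + 6*X*B² (s(B, X) = 6*((B*B)*X + B) = 6*(B²*X + B) = 6*(X*B² + B) = 6*(B + X*B²) = 6*B + 6*X*B²)
L(Y) = 6*Y²*(1 + 2*Y) (L(Y) = (6*Y*(1 + Y*2))*Y = (6*Y*(1 + 2*Y))*Y = 6*Y²*(1 + 2*Y))
L(-6) - 137*112 = (-6)²*(6 + 12*(-6)) - 137*112 = 36*(6 - 72) - 15344 = 36*(-66) - 15344 = -2376 - 15344 = -17720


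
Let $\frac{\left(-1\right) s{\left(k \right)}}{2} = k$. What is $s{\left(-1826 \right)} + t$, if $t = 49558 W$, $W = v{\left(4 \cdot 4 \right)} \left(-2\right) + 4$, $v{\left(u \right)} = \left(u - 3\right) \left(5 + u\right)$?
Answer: $-26856784$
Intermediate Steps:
$v{\left(u \right)} = \left(-3 + u\right) \left(5 + u\right)$
$s{\left(k \right)} = - 2 k$
$W = -542$ ($W = \left(-15 + \left(4 \cdot 4\right)^{2} + 2 \cdot 4 \cdot 4\right) \left(-2\right) + 4 = \left(-15 + 16^{2} + 2 \cdot 16\right) \left(-2\right) + 4 = \left(-15 + 256 + 32\right) \left(-2\right) + 4 = 273 \left(-2\right) + 4 = -546 + 4 = -542$)
$t = -26860436$ ($t = 49558 \left(-542\right) = -26860436$)
$s{\left(-1826 \right)} + t = \left(-2\right) \left(-1826\right) - 26860436 = 3652 - 26860436 = -26856784$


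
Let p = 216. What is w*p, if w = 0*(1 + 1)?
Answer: 0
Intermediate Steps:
w = 0 (w = 0*2 = 0)
w*p = 0*216 = 0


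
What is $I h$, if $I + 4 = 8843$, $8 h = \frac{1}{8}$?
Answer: $\frac{8839}{64} \approx 138.11$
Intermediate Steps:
$h = \frac{1}{64}$ ($h = \frac{1}{8 \cdot 8} = \frac{1}{8} \cdot \frac{1}{8} = \frac{1}{64} \approx 0.015625$)
$I = 8839$ ($I = -4 + 8843 = 8839$)
$I h = 8839 \cdot \frac{1}{64} = \frac{8839}{64}$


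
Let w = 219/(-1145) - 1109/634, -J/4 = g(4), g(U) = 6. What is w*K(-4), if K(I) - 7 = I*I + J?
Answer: 1408651/725930 ≈ 1.9405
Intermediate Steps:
J = -24 (J = -4*6 = -24)
w = -1408651/725930 (w = 219*(-1/1145) - 1109*1/634 = -219/1145 - 1109/634 = -1408651/725930 ≈ -1.9405)
K(I) = -17 + I² (K(I) = 7 + (I*I - 24) = 7 + (I² - 24) = 7 + (-24 + I²) = -17 + I²)
w*K(-4) = -1408651*(-17 + (-4)²)/725930 = -1408651*(-17 + 16)/725930 = -1408651/725930*(-1) = 1408651/725930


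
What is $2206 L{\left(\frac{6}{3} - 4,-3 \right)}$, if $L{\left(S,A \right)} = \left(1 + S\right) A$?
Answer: $6618$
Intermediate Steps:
$L{\left(S,A \right)} = A \left(1 + S\right)$
$2206 L{\left(\frac{6}{3} - 4,-3 \right)} = 2206 \left(- 3 \left(1 + \left(\frac{6}{3} - 4\right)\right)\right) = 2206 \left(- 3 \left(1 + \left(6 \cdot \frac{1}{3} - 4\right)\right)\right) = 2206 \left(- 3 \left(1 + \left(2 - 4\right)\right)\right) = 2206 \left(- 3 \left(1 - 2\right)\right) = 2206 \left(\left(-3\right) \left(-1\right)\right) = 2206 \cdot 3 = 6618$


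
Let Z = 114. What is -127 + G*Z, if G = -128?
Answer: -14719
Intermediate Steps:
-127 + G*Z = -127 - 128*114 = -127 - 14592 = -14719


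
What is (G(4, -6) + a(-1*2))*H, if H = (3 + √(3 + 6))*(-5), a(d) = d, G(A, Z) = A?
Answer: -60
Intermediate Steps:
H = -30 (H = (3 + √9)*(-5) = (3 + 3)*(-5) = 6*(-5) = -30)
(G(4, -6) + a(-1*2))*H = (4 - 1*2)*(-30) = (4 - 2)*(-30) = 2*(-30) = -60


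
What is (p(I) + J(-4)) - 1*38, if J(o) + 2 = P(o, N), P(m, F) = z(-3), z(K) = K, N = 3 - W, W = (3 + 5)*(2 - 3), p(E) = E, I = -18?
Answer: -61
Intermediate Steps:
W = -8 (W = 8*(-1) = -8)
N = 11 (N = 3 - 1*(-8) = 3 + 8 = 11)
P(m, F) = -3
J(o) = -5 (J(o) = -2 - 3 = -5)
(p(I) + J(-4)) - 1*38 = (-18 - 5) - 1*38 = -23 - 38 = -61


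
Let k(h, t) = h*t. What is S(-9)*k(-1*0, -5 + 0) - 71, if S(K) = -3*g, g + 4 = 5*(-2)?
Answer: -71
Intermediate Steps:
g = -14 (g = -4 + 5*(-2) = -4 - 10 = -14)
S(K) = 42 (S(K) = -3*(-14) = 42)
S(-9)*k(-1*0, -5 + 0) - 71 = 42*((-1*0)*(-5 + 0)) - 71 = 42*(0*(-5)) - 71 = 42*0 - 71 = 0 - 71 = -71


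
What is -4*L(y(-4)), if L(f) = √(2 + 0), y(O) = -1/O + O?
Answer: -4*√2 ≈ -5.6569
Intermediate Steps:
y(O) = O - 1/O
L(f) = √2
-4*L(y(-4)) = -4*√2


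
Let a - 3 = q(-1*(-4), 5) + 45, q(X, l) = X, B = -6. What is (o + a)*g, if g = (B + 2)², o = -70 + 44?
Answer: 416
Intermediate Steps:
o = -26
g = 16 (g = (-6 + 2)² = (-4)² = 16)
a = 52 (a = 3 + (-1*(-4) + 45) = 3 + (4 + 45) = 3 + 49 = 52)
(o + a)*g = (-26 + 52)*16 = 26*16 = 416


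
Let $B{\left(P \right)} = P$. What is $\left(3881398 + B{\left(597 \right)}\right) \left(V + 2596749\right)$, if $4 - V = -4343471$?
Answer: $26941914866880$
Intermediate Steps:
$V = 4343475$ ($V = 4 - -4343471 = 4 + 4343471 = 4343475$)
$\left(3881398 + B{\left(597 \right)}\right) \left(V + 2596749\right) = \left(3881398 + 597\right) \left(4343475 + 2596749\right) = 3881995 \cdot 6940224 = 26941914866880$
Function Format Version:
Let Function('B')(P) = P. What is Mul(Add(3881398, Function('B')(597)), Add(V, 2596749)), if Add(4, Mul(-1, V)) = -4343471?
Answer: 26941914866880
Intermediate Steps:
V = 4343475 (V = Add(4, Mul(-1, -4343471)) = Add(4, 4343471) = 4343475)
Mul(Add(3881398, Function('B')(597)), Add(V, 2596749)) = Mul(Add(3881398, 597), Add(4343475, 2596749)) = Mul(3881995, 6940224) = 26941914866880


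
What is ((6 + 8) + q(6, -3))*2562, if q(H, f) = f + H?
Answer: 43554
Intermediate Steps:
q(H, f) = H + f
((6 + 8) + q(6, -3))*2562 = ((6 + 8) + (6 - 3))*2562 = (14 + 3)*2562 = 17*2562 = 43554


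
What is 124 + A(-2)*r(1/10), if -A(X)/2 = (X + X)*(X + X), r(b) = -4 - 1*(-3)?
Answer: 156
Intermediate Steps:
r(b) = -1 (r(b) = -4 + 3 = -1)
A(X) = -8*X**2 (A(X) = -2*(X + X)*(X + X) = -2*2*X*2*X = -8*X**2)
124 + A(-2)*r(1/10) = 124 - 8*(-2)**2*(-1) = 124 - 8*4*(-1) = 124 - 32*(-1) = 124 + 32 = 156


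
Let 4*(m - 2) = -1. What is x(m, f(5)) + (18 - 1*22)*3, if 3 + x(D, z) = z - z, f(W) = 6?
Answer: -15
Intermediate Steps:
m = 7/4 (m = 2 + (¼)*(-1) = 2 - ¼ = 7/4 ≈ 1.7500)
x(D, z) = -3 (x(D, z) = -3 + (z - z) = -3 + 0 = -3)
x(m, f(5)) + (18 - 1*22)*3 = -3 + (18 - 1*22)*3 = -3 + (18 - 22)*3 = -3 - 4*3 = -3 - 12 = -15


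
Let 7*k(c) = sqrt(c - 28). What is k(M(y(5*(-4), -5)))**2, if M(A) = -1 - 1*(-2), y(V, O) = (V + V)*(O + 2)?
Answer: -27/49 ≈ -0.55102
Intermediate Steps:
y(V, O) = 2*V*(2 + O) (y(V, O) = (2*V)*(2 + O) = 2*V*(2 + O))
M(A) = 1 (M(A) = -1 + 2 = 1)
k(c) = sqrt(-28 + c)/7 (k(c) = sqrt(c - 28)/7 = sqrt(-28 + c)/7)
k(M(y(5*(-4), -5)))**2 = (sqrt(-28 + 1)/7)**2 = (sqrt(-27)/7)**2 = ((3*I*sqrt(3))/7)**2 = (3*I*sqrt(3)/7)**2 = -27/49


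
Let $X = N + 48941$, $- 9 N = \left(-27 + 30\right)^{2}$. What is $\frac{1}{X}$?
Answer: $\frac{1}{48940} \approx 2.0433 \cdot 10^{-5}$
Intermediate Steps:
$N = -1$ ($N = - \frac{\left(-27 + 30\right)^{2}}{9} = - \frac{3^{2}}{9} = \left(- \frac{1}{9}\right) 9 = -1$)
$X = 48940$ ($X = -1 + 48941 = 48940$)
$\frac{1}{X} = \frac{1}{48940}$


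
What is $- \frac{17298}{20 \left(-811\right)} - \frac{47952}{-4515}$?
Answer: $\frac{28529397}{2441110} \approx 11.687$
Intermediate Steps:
$- \frac{17298}{20 \left(-811\right)} - \frac{47952}{-4515} = - \frac{17298}{-16220} - - \frac{15984}{1505} = \left(-17298\right) \left(- \frac{1}{16220}\right) + \frac{15984}{1505} = \frac{8649}{8110} + \frac{15984}{1505} = \frac{28529397}{2441110}$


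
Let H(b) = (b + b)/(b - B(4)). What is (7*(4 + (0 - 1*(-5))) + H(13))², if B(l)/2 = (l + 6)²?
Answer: 138180025/34969 ≈ 3951.5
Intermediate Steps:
B(l) = 2*(6 + l)² (B(l) = 2*(l + 6)² = 2*(6 + l)²)
H(b) = 2*b/(-200 + b) (H(b) = (b + b)/(b - 2*(6 + 4)²) = (2*b)/(b - 2*10²) = (2*b)/(b - 2*100) = (2*b)/(b - 1*200) = (2*b)/(b - 200) = (2*b)/(-200 + b) = 2*b/(-200 + b))
(7*(4 + (0 - 1*(-5))) + H(13))² = (7*(4 + (0 - 1*(-5))) + 2*13/(-200 + 13))² = (7*(4 + (0 + 5)) + 2*13/(-187))² = (7*(4 + 5) + 2*13*(-1/187))² = (7*9 - 26/187)² = (63 - 26/187)² = (11755/187)² = 138180025/34969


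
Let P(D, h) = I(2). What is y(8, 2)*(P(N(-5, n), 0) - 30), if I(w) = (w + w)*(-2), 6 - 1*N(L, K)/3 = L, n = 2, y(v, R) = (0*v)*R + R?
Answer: -76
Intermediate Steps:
y(v, R) = R (y(v, R) = 0*R + R = 0 + R = R)
N(L, K) = 18 - 3*L
I(w) = -4*w (I(w) = (2*w)*(-2) = -4*w)
P(D, h) = -8 (P(D, h) = -4*2 = -8)
y(8, 2)*(P(N(-5, n), 0) - 30) = 2*(-8 - 30) = 2*(-38) = -76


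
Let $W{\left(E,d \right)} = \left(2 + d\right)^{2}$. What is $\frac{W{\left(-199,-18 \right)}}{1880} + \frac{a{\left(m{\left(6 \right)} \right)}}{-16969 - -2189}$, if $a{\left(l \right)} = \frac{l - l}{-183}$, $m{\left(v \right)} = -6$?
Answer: $\frac{32}{235} \approx 0.13617$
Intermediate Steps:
$a{\left(l \right)} = 0$ ($a{\left(l \right)} = 0 \left(- \frac{1}{183}\right) = 0$)
$\frac{W{\left(-199,-18 \right)}}{1880} + \frac{a{\left(m{\left(6 \right)} \right)}}{-16969 - -2189} = \frac{\left(2 - 18\right)^{2}}{1880} + \frac{0}{-16969 - -2189} = \left(-16\right)^{2} \cdot \frac{1}{1880} + \frac{0}{-16969 + 2189} = 256 \cdot \frac{1}{1880} + \frac{0}{-14780} = \frac{32}{235} + 0 \left(- \frac{1}{14780}\right) = \frac{32}{235} + 0 = \frac{32}{235}$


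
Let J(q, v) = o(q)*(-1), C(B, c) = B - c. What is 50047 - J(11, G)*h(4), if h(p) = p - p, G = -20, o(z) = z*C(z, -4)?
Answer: 50047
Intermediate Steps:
o(z) = z*(4 + z) (o(z) = z*(z - 1*(-4)) = z*(z + 4) = z*(4 + z))
J(q, v) = -q*(4 + q) (J(q, v) = (q*(4 + q))*(-1) = -q*(4 + q))
h(p) = 0
50047 - J(11, G)*h(4) = 50047 - (-1*11*(4 + 11))*0 = 50047 - (-1*11*15)*0 = 50047 - (-165)*0 = 50047 - 1*0 = 50047 + 0 = 50047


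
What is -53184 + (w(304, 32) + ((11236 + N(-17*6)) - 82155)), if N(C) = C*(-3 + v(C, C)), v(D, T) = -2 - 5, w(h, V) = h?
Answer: -122779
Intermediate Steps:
v(D, T) = -7
N(C) = -10*C (N(C) = C*(-3 - 7) = C*(-10) = -10*C)
-53184 + (w(304, 32) + ((11236 + N(-17*6)) - 82155)) = -53184 + (304 + ((11236 - (-170)*6) - 82155)) = -53184 + (304 + ((11236 - 10*(-102)) - 82155)) = -53184 + (304 + ((11236 + 1020) - 82155)) = -53184 + (304 + (12256 - 82155)) = -53184 + (304 - 69899) = -53184 - 69595 = -122779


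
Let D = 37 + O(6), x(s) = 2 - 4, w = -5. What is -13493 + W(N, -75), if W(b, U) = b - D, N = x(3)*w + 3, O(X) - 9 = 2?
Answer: -13528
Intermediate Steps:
x(s) = -2
O(X) = 11 (O(X) = 9 + 2 = 11)
D = 48 (D = 37 + 11 = 48)
N = 13 (N = -2*(-5) + 3 = 10 + 3 = 13)
W(b, U) = -48 + b (W(b, U) = b - 1*48 = b - 48 = -48 + b)
-13493 + W(N, -75) = -13493 + (-48 + 13) = -13493 - 35 = -13528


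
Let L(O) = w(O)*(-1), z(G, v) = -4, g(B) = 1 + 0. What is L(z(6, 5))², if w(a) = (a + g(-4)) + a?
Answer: 49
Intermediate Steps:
g(B) = 1
w(a) = 1 + 2*a (w(a) = (a + 1) + a = (1 + a) + a = 1 + 2*a)
L(O) = -1 - 2*O (L(O) = (1 + 2*O)*(-1) = -1 - 2*O)
L(z(6, 5))² = (-1 - 2*(-4))² = (-1 + 8)² = 7² = 49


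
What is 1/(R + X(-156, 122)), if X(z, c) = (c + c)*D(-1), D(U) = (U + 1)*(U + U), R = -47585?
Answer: -1/47585 ≈ -2.1015e-5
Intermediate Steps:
D(U) = 2*U*(1 + U) (D(U) = (1 + U)*(2*U) = 2*U*(1 + U))
X(z, c) = 0 (X(z, c) = (c + c)*(2*(-1)*(1 - 1)) = (2*c)*(2*(-1)*0) = (2*c)*0 = 0)
1/(R + X(-156, 122)) = 1/(-47585 + 0) = 1/(-47585) = -1/47585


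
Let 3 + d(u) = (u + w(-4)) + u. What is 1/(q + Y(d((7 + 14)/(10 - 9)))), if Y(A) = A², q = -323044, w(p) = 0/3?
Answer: -1/321523 ≈ -3.1102e-6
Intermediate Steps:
w(p) = 0 (w(p) = 0*(⅓) = 0)
d(u) = -3 + 2*u (d(u) = -3 + ((u + 0) + u) = -3 + (u + u) = -3 + 2*u)
1/(q + Y(d((7 + 14)/(10 - 9)))) = 1/(-323044 + (-3 + 2*((7 + 14)/(10 - 9)))²) = 1/(-323044 + (-3 + 2*(21/1))²) = 1/(-323044 + (-3 + 2*(21*1))²) = 1/(-323044 + (-3 + 2*21)²) = 1/(-323044 + (-3 + 42)²) = 1/(-323044 + 39²) = 1/(-323044 + 1521) = 1/(-321523) = -1/321523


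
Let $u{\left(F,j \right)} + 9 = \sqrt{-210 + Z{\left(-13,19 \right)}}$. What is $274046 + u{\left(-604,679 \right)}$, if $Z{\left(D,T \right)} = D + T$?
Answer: $274037 + 2 i \sqrt{51} \approx 2.7404 \cdot 10^{5} + 14.283 i$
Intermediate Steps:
$u{\left(F,j \right)} = -9 + 2 i \sqrt{51}$ ($u{\left(F,j \right)} = -9 + \sqrt{-210 + \left(-13 + 19\right)} = -9 + \sqrt{-210 + 6} = -9 + \sqrt{-204} = -9 + 2 i \sqrt{51}$)
$274046 + u{\left(-604,679 \right)} = 274046 - \left(9 - 2 i \sqrt{51}\right) = 274037 + 2 i \sqrt{51}$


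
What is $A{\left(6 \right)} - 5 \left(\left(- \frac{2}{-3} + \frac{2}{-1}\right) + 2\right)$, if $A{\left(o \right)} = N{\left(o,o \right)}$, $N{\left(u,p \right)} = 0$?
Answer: $- \frac{10}{3} \approx -3.3333$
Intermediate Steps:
$A{\left(o \right)} = 0$
$A{\left(6 \right)} - 5 \left(\left(- \frac{2}{-3} + \frac{2}{-1}\right) + 2\right) = 0 - 5 \left(\left(- \frac{2}{-3} + \frac{2}{-1}\right) + 2\right) = 0 - 5 \left(\left(\left(-2\right) \left(- \frac{1}{3}\right) + 2 \left(-1\right)\right) + 2\right) = 0 - 5 \left(\left(\frac{2}{3} - 2\right) + 2\right) = 0 - 5 \left(- \frac{4}{3} + 2\right) = 0 - \frac{10}{3} = - \frac{10}{3}$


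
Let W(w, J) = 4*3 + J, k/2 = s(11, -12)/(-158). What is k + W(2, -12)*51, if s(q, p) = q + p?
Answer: 1/79 ≈ 0.012658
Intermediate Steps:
s(q, p) = p + q
k = 1/79 (k = 2*((-12 + 11)/(-158)) = 2*(-1*(-1/158)) = 2*(1/158) = 1/79 ≈ 0.012658)
W(w, J) = 12 + J
k + W(2, -12)*51 = 1/79 + (12 - 12)*51 = 1/79 + 0*51 = 1/79 + 0 = 1/79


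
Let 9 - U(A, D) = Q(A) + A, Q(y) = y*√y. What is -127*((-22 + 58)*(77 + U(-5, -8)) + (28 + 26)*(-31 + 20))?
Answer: -340614 - 22860*I*√5 ≈ -3.4061e+5 - 51117.0*I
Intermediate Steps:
Q(y) = y^(3/2)
U(A, D) = 9 - A - A^(3/2) (U(A, D) = 9 - (A^(3/2) + A) = 9 - (A + A^(3/2)) = 9 + (-A - A^(3/2)) = 9 - A - A^(3/2))
-127*((-22 + 58)*(77 + U(-5, -8)) + (28 + 26)*(-31 + 20)) = -127*((-22 + 58)*(77 + (9 - 1*(-5) - (-5)^(3/2))) + (28 + 26)*(-31 + 20)) = -127*(36*(77 + (9 + 5 - (-5)*I*√5)) + 54*(-11)) = -127*(36*(77 + (9 + 5 + 5*I*√5)) - 594) = -127*(36*(77 + (14 + 5*I*√5)) - 594) = -127*(36*(91 + 5*I*√5) - 594) = -127*((3276 + 180*I*√5) - 594) = -127*(2682 + 180*I*√5) = -340614 - 22860*I*√5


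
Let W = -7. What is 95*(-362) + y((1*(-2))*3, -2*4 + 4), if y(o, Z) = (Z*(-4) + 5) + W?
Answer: -34376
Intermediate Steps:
y(o, Z) = -2 - 4*Z (y(o, Z) = (Z*(-4) + 5) - 7 = (-4*Z + 5) - 7 = (5 - 4*Z) - 7 = -2 - 4*Z)
95*(-362) + y((1*(-2))*3, -2*4 + 4) = 95*(-362) + (-2 - 4*(-2*4 + 4)) = -34390 + (-2 - 4*(-8 + 4)) = -34390 + (-2 - 4*(-4)) = -34390 + (-2 + 16) = -34390 + 14 = -34376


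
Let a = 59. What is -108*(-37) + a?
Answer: 4055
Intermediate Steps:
-108*(-37) + a = -108*(-37) + 59 = 3996 + 59 = 4055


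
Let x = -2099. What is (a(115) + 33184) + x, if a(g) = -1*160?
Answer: 30925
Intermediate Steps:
a(g) = -160
(a(115) + 33184) + x = (-160 + 33184) - 2099 = 33024 - 2099 = 30925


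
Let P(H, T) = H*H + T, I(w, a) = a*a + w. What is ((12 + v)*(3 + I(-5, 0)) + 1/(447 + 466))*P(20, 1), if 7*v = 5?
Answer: -65165307/6391 ≈ -10196.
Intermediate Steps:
v = 5/7 (v = (⅐)*5 = 5/7 ≈ 0.71429)
I(w, a) = w + a² (I(w, a) = a² + w = w + a²)
P(H, T) = T + H² (P(H, T) = H² + T = T + H²)
((12 + v)*(3 + I(-5, 0)) + 1/(447 + 466))*P(20, 1) = ((12 + 5/7)*(3 + (-5 + 0²)) + 1/(447 + 466))*(1 + 20²) = (89*(3 + (-5 + 0))/7 + 1/913)*(1 + 400) = (89*(3 - 5)/7 + 1/913)*401 = ((89/7)*(-2) + 1/913)*401 = (-178/7 + 1/913)*401 = -162507/6391*401 = -65165307/6391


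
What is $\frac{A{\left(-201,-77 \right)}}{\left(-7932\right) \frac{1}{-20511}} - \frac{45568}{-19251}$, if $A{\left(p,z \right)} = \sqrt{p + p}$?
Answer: $\frac{45568}{19251} + \frac{6837 i \sqrt{402}}{2644} \approx 2.367 + 51.846 i$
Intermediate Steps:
$A{\left(p,z \right)} = \sqrt{2} \sqrt{p}$ ($A{\left(p,z \right)} = \sqrt{2 p} = \sqrt{2} \sqrt{p}$)
$\frac{A{\left(-201,-77 \right)}}{\left(-7932\right) \frac{1}{-20511}} - \frac{45568}{-19251} = \frac{\sqrt{2} \sqrt{-201}}{\left(-7932\right) \frac{1}{-20511}} - \frac{45568}{-19251} = \frac{\sqrt{2} i \sqrt{201}}{\left(-7932\right) \left(- \frac{1}{20511}\right)} - - \frac{45568}{19251} = \frac{i \sqrt{402}}{\frac{2644}{6837}} + \frac{45568}{19251} = i \sqrt{402} \cdot \frac{6837}{2644} + \frac{45568}{19251} = \frac{6837 i \sqrt{402}}{2644} + \frac{45568}{19251} = \frac{45568}{19251} + \frac{6837 i \sqrt{402}}{2644}$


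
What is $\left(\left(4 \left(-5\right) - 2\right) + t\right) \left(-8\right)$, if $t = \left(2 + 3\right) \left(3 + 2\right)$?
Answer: $-24$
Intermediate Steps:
$t = 25$ ($t = 5 \cdot 5 = 25$)
$\left(\left(4 \left(-5\right) - 2\right) + t\right) \left(-8\right) = \left(\left(4 \left(-5\right) - 2\right) + 25\right) \left(-8\right) = \left(\left(-20 - 2\right) + 25\right) \left(-8\right) = \left(-22 + 25\right) \left(-8\right) = 3 \left(-8\right) = -24$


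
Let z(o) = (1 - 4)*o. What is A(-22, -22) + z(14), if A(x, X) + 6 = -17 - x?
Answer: -43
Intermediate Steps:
A(x, X) = -23 - x (A(x, X) = -6 + (-17 - x) = -23 - x)
z(o) = -3*o
A(-22, -22) + z(14) = (-23 - 1*(-22)) - 3*14 = (-23 + 22) - 42 = -1 - 42 = -43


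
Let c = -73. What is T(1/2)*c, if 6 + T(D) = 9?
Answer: -219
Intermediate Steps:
T(D) = 3 (T(D) = -6 + 9 = 3)
T(1/2)*c = 3*(-73) = -219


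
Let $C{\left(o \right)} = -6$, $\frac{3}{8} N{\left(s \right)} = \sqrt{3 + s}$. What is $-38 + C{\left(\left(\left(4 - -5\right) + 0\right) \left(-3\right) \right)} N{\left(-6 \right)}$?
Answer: $-38 - 16 i \sqrt{3} \approx -38.0 - 27.713 i$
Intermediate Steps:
$N{\left(s \right)} = \frac{8 \sqrt{3 + s}}{3}$
$-38 + C{\left(\left(\left(4 - -5\right) + 0\right) \left(-3\right) \right)} N{\left(-6 \right)} = -38 - 6 \frac{8 \sqrt{3 - 6}}{3} = -38 - 6 \frac{8 \sqrt{-3}}{3} = -38 - 6 \frac{8 i \sqrt{3}}{3} = -38 - 16 i \sqrt{3}$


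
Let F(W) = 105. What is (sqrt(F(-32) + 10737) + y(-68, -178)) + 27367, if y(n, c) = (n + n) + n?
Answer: 27163 + sqrt(10842) ≈ 27267.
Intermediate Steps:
y(n, c) = 3*n (y(n, c) = 2*n + n = 3*n)
(sqrt(F(-32) + 10737) + y(-68, -178)) + 27367 = (sqrt(105 + 10737) + 3*(-68)) + 27367 = (sqrt(10842) - 204) + 27367 = (-204 + sqrt(10842)) + 27367 = 27163 + sqrt(10842)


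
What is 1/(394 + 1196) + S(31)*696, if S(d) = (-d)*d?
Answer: -1063481039/1590 ≈ -6.6886e+5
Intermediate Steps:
S(d) = -d²
1/(394 + 1196) + S(31)*696 = 1/(394 + 1196) - 1*31²*696 = 1/1590 - 1*961*696 = 1/1590 - 961*696 = 1/1590 - 668856 = -1063481039/1590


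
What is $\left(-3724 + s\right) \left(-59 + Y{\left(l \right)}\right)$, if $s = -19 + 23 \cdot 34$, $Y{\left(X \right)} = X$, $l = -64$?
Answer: $364203$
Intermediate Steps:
$s = 763$ ($s = -19 + 782 = 763$)
$\left(-3724 + s\right) \left(-59 + Y{\left(l \right)}\right) = \left(-3724 + 763\right) \left(-59 - 64\right) = \left(-2961\right) \left(-123\right) = 364203$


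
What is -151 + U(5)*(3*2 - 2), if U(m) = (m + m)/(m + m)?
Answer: -147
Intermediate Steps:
U(m) = 1 (U(m) = (2*m)/((2*m)) = (2*m)*(1/(2*m)) = 1)
-151 + U(5)*(3*2 - 2) = -151 + 1*(3*2 - 2) = -151 + 1*(6 - 2) = -151 + 1*4 = -151 + 4 = -147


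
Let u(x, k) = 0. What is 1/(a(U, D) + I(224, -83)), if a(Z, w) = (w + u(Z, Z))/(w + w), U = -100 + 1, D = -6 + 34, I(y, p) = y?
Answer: 2/449 ≈ 0.0044543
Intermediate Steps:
D = 28
U = -99
a(Z, w) = ½ (a(Z, w) = (w + 0)/(w + w) = w/((2*w)) = w*(1/(2*w)) = ½)
1/(a(U, D) + I(224, -83)) = 1/(½ + 224) = 1/(449/2) = 2/449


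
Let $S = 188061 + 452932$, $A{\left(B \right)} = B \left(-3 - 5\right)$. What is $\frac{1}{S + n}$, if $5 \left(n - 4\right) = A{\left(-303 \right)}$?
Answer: $\frac{5}{3207409} \approx 1.5589 \cdot 10^{-6}$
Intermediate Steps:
$A{\left(B \right)} = - 8 B$ ($A{\left(B \right)} = B \left(-8\right) = - 8 B$)
$n = \frac{2444}{5}$ ($n = 4 + \frac{\left(-8\right) \left(-303\right)}{5} = 4 + \frac{1}{5} \cdot 2424 = 4 + \frac{2424}{5} = \frac{2444}{5} \approx 488.8$)
$S = 640993$
$\frac{1}{S + n} = \frac{1}{640993 + \frac{2444}{5}} = \frac{1}{\frac{3207409}{5}} = \frac{5}{3207409}$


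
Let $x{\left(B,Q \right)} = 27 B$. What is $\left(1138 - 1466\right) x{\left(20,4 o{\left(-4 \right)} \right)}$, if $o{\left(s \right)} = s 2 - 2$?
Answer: $-177120$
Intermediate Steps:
$o{\left(s \right)} = -2 + 2 s$ ($o{\left(s \right)} = 2 s - 2 = -2 + 2 s$)
$\left(1138 - 1466\right) x{\left(20,4 o{\left(-4 \right)} \right)} = \left(1138 - 1466\right) 27 \cdot 20 = \left(-328\right) 540 = -177120$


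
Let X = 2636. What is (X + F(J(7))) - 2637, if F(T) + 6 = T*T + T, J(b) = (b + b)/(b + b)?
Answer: -5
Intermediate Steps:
J(b) = 1 (J(b) = (2*b)/((2*b)) = (2*b)*(1/(2*b)) = 1)
F(T) = -6 + T + T² (F(T) = -6 + (T*T + T) = -6 + (T² + T) = -6 + (T + T²) = -6 + T + T²)
(X + F(J(7))) - 2637 = (2636 + (-6 + 1 + 1²)) - 2637 = (2636 + (-6 + 1 + 1)) - 2637 = (2636 - 4) - 2637 = 2632 - 2637 = -5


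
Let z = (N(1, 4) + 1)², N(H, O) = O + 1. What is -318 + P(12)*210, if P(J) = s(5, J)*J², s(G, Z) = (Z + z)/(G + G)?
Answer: 144834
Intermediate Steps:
N(H, O) = 1 + O
z = 36 (z = ((1 + 4) + 1)² = (5 + 1)² = 6² = 36)
s(G, Z) = (36 + Z)/(2*G) (s(G, Z) = (Z + 36)/(G + G) = (36 + Z)/((2*G)) = (36 + Z)*(1/(2*G)) = (36 + Z)/(2*G))
P(J) = J²*(18/5 + J/10) (P(J) = ((½)*(36 + J)/5)*J² = ((½)*(⅕)*(36 + J))*J² = (18/5 + J/10)*J² = J²*(18/5 + J/10))
-318 + P(12)*210 = -318 + ((⅒)*12²*(36 + 12))*210 = -318 + ((⅒)*144*48)*210 = -318 + (3456/5)*210 = -318 + 145152 = 144834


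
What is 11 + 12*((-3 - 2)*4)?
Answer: -229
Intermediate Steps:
11 + 12*((-3 - 2)*4) = 11 + 12*(-5*4) = 11 + 12*(-20) = 11 - 240 = -229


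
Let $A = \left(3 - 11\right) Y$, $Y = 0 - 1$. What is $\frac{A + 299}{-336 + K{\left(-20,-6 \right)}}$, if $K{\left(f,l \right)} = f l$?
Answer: $- \frac{307}{216} \approx -1.4213$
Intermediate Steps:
$Y = -1$ ($Y = 0 - 1 = -1$)
$A = 8$ ($A = \left(3 - 11\right) \left(-1\right) = \left(-8\right) \left(-1\right) = 8$)
$\frac{A + 299}{-336 + K{\left(-20,-6 \right)}} = \frac{8 + 299}{-336 - -120} = \frac{307}{-336 + 120} = \frac{307}{-216} = 307 \left(- \frac{1}{216}\right) = - \frac{307}{216}$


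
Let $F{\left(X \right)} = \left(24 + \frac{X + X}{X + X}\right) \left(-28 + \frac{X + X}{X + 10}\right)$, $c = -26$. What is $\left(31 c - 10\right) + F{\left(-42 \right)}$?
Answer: $- \frac{11603}{8} \approx -1450.4$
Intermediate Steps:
$F{\left(X \right)} = -700 + \frac{50 X}{10 + X}$ ($F{\left(X \right)} = \left(24 + \frac{2 X}{2 X}\right) \left(-28 + \frac{2 X}{10 + X}\right) = \left(24 + 2 X \frac{1}{2 X}\right) \left(-28 + \frac{2 X}{10 + X}\right) = \left(24 + 1\right) \left(-28 + \frac{2 X}{10 + X}\right) = 25 \left(-28 + \frac{2 X}{10 + X}\right) = -700 + \frac{50 X}{10 + X}$)
$\left(31 c - 10\right) + F{\left(-42 \right)} = \left(31 \left(-26\right) - 10\right) + \frac{50 \left(-140 - -546\right)}{10 - 42} = \left(-806 - 10\right) + \frac{50 \left(-140 + 546\right)}{-32} = -816 + 50 \left(- \frac{1}{32}\right) 406 = -816 - \frac{5075}{8} = - \frac{11603}{8}$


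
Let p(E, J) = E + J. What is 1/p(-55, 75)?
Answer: 1/20 ≈ 0.050000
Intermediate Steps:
1/p(-55, 75) = 1/(-55 + 75) = 1/20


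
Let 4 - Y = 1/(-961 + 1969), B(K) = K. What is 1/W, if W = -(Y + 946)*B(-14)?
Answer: 72/957599 ≈ 7.5188e-5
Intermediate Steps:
Y = 4031/1008 (Y = 4 - 1/(-961 + 1969) = 4 - 1/1008 = 4031/1008 ≈ 3.9990)
W = 957599/72 (W = -(4031/1008 + 946)*(-14) = -957599*(-14)/1008 = -1*(-957599/72) = 957599/72 ≈ 13300.)
1/W = 1/(957599/72) = 72/957599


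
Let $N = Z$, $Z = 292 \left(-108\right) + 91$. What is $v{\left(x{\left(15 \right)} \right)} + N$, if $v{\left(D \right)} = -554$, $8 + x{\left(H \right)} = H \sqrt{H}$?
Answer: $-31999$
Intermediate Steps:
$Z = -31445$ ($Z = -31536 + 91 = -31445$)
$x{\left(H \right)} = -8 + H^{\frac{3}{2}}$ ($x{\left(H \right)} = -8 + H \sqrt{H} = -8 + H^{\frac{3}{2}}$)
$N = -31445$
$v{\left(x{\left(15 \right)} \right)} + N = -554 - 31445 = -31999$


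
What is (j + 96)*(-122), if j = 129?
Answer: -27450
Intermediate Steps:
(j + 96)*(-122) = (129 + 96)*(-122) = 225*(-122) = -27450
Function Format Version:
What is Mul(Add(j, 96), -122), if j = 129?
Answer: -27450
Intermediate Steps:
Mul(Add(j, 96), -122) = Mul(Add(129, 96), -122) = Mul(225, -122) = -27450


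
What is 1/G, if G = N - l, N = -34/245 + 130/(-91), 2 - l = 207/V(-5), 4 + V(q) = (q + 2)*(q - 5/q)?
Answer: 1960/43723 ≈ 0.044828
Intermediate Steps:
V(q) = -4 + (2 + q)*(q - 5/q) (V(q) = -4 + (q + 2)*(q - 5/q) = -4 + (2 + q)*(q - 5/q))
l = -191/8 (l = 2 - 207/(-9 + (-5)**2 - 10/(-5) + 2*(-5)) = 2 - 207/(-9 + 25 - 10*(-1/5) - 10) = 2 - 207/(-9 + 25 + 2 - 10) = 2 - 207/8 = -191/8 ≈ -23.875)
N = -384/245 (N = -34*1/245 + 130*(-1/91) = -34/245 - 10/7 = -384/245 ≈ -1.5673)
G = 43723/1960 (G = -384/245 - 1*(-191/8) = -384/245 + 191/8 = 43723/1960 ≈ 22.308)
1/G = 1/(43723/1960) = 1960/43723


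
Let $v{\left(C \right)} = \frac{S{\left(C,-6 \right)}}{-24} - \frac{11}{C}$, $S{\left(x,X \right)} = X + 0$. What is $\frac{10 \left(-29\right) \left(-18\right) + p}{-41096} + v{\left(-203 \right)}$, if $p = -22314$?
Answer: $\frac{68270}{94801} \approx 0.72014$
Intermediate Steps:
$S{\left(x,X \right)} = X$
$v{\left(C \right)} = \frac{1}{4} - \frac{11}{C}$ ($v{\left(C \right)} = - \frac{6}{-24} - \frac{11}{C} = \left(-6\right) \left(- \frac{1}{24}\right) - \frac{11}{C} = \frac{1}{4} - \frac{11}{C}$)
$\frac{10 \left(-29\right) \left(-18\right) + p}{-41096} + v{\left(-203 \right)} = \frac{10 \left(-29\right) \left(-18\right) - 22314}{-41096} + \frac{-44 - 203}{4 \left(-203\right)} = \left(\left(-290\right) \left(-18\right) - 22314\right) \left(- \frac{1}{41096}\right) + \frac{1}{4} \left(- \frac{1}{203}\right) \left(-247\right) = \left(5220 - 22314\right) \left(- \frac{1}{41096}\right) + \frac{247}{812} = \left(-17094\right) \left(- \frac{1}{41096}\right) + \frac{247}{812} = \frac{777}{1868} + \frac{247}{812} = \frac{68270}{94801}$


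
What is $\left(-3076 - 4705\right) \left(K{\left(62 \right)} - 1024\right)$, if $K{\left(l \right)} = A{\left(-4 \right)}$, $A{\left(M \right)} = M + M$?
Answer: $8029992$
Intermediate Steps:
$A{\left(M \right)} = 2 M$
$K{\left(l \right)} = -8$ ($K{\left(l \right)} = 2 \left(-4\right) = -8$)
$\left(-3076 - 4705\right) \left(K{\left(62 \right)} - 1024\right) = \left(-3076 - 4705\right) \left(-8 - 1024\right) = \left(-7781\right) \left(-1032\right) = 8029992$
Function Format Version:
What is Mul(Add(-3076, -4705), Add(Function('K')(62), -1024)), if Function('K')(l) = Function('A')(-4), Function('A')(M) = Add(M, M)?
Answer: 8029992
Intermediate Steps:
Function('A')(M) = Mul(2, M)
Function('K')(l) = -8 (Function('K')(l) = Mul(2, -4) = -8)
Mul(Add(-3076, -4705), Add(Function('K')(62), -1024)) = Mul(Add(-3076, -4705), Add(-8, -1024)) = Mul(-7781, -1032) = 8029992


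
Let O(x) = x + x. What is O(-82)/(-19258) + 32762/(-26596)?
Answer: -156642213/128046442 ≈ -1.2233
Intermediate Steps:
O(x) = 2*x
O(-82)/(-19258) + 32762/(-26596) = (2*(-82))/(-19258) + 32762/(-26596) = -164*(-1/19258) + 32762*(-1/26596) = 82/9629 - 16381/13298 = -156642213/128046442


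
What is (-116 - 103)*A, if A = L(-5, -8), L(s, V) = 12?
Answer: -2628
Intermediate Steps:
A = 12
(-116 - 103)*A = (-116 - 103)*12 = -219*12 = -2628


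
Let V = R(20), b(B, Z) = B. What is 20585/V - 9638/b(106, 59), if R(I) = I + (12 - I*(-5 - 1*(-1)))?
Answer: 551277/5936 ≈ 92.870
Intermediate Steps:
R(I) = 12 + 5*I (R(I) = I + (12 - I*(-5 + 1)) = I + (12 - I*(-4)) = I + (12 - (-4)*I) = I + (12 + 4*I) = 12 + 5*I)
V = 112 (V = 12 + 5*20 = 12 + 100 = 112)
20585/V - 9638/b(106, 59) = 20585/112 - 9638/106 = 20585*(1/112) - 9638*1/106 = 20585/112 - 4819/53 = 551277/5936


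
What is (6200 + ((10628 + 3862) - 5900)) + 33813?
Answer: 48603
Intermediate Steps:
(6200 + ((10628 + 3862) - 5900)) + 33813 = (6200 + (14490 - 5900)) + 33813 = (6200 + 8590) + 33813 = 14790 + 33813 = 48603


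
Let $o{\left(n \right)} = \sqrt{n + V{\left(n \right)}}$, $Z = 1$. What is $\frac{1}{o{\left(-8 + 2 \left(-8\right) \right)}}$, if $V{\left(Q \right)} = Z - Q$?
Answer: $1$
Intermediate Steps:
$V{\left(Q \right)} = 1 - Q$
$o{\left(n \right)} = 1$ ($o{\left(n \right)} = \sqrt{n - \left(-1 + n\right)} = \sqrt{1} = 1$)
$\frac{1}{o{\left(-8 + 2 \left(-8\right) \right)}} = 1^{-1} = 1$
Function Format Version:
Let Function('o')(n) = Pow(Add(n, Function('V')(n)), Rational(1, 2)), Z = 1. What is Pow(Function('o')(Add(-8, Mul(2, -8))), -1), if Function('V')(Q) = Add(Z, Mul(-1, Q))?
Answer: 1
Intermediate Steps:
Function('V')(Q) = Add(1, Mul(-1, Q))
Function('o')(n) = 1 (Function('o')(n) = Pow(Add(n, Add(1, Mul(-1, n))), Rational(1, 2)) = Pow(1, Rational(1, 2)) = 1)
Pow(Function('o')(Add(-8, Mul(2, -8))), -1) = Pow(1, -1) = 1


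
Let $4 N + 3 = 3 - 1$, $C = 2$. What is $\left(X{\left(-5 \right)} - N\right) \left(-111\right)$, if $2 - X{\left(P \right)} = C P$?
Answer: $- \frac{5439}{4} \approx -1359.8$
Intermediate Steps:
$N = - \frac{1}{4}$ ($N = - \frac{3}{4} + \frac{3 - 1}{4} = - \frac{3}{4} + \frac{1}{4} \cdot 2 = - \frac{3}{4} + \frac{1}{2} = - \frac{1}{4} \approx -0.25$)
$X{\left(P \right)} = 2 - 2 P$
$\left(X{\left(-5 \right)} - N\right) \left(-111\right) = \left(\left(2 - -10\right) - - \frac{1}{4}\right) \left(-111\right) = \left(\left(2 + 10\right) + \frac{1}{4}\right) \left(-111\right) = \left(12 + \frac{1}{4}\right) \left(-111\right) = \frac{49}{4} \left(-111\right) = - \frac{5439}{4}$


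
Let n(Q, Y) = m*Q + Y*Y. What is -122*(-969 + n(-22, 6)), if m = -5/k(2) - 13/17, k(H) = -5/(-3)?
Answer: 1763266/17 ≈ 1.0372e+5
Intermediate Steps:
k(H) = 5/3 (k(H) = -5*(-⅓) = 5/3)
m = -64/17 (m = -5/5/3 - 13/17 = -5*⅗ - 13*1/17 = -3 - 13/17 = -64/17 ≈ -3.7647)
n(Q, Y) = Y² - 64*Q/17 (n(Q, Y) = -64*Q/17 + Y*Y = -64*Q/17 + Y² = Y² - 64*Q/17)
-122*(-969 + n(-22, 6)) = -122*(-969 + (6² - 64/17*(-22))) = -122*(-969 + (36 + 1408/17)) = -122*(-969 + 2020/17) = -122*(-14453/17) = 1763266/17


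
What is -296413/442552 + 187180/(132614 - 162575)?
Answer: -91717713253/13259300472 ≈ -6.9172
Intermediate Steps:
-296413/442552 + 187180/(132614 - 162575) = -296413*1/442552 + 187180/(-29961) = -296413/442552 + 187180*(-1/29961) = -296413/442552 - 187180/29961 = -91717713253/13259300472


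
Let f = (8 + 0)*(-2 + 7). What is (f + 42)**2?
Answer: 6724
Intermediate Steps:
f = 40 (f = 8*5 = 40)
(f + 42)**2 = (40 + 42)**2 = 82**2 = 6724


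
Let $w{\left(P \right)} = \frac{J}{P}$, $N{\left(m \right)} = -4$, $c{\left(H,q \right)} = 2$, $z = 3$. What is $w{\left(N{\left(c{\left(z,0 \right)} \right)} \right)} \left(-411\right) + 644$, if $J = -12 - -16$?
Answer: $1055$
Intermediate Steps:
$J = 4$ ($J = -12 + 16 = 4$)
$w{\left(P \right)} = \frac{4}{P}$
$w{\left(N{\left(c{\left(z,0 \right)} \right)} \right)} \left(-411\right) + 644 = \frac{4}{-4} \left(-411\right) + 644 = 4 \left(- \frac{1}{4}\right) \left(-411\right) + 644 = \left(-1\right) \left(-411\right) + 644 = 411 + 644 = 1055$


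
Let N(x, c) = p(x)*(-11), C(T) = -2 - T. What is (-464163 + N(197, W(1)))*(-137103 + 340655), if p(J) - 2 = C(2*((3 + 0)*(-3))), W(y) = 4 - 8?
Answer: -94521610272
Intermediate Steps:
W(y) = -4
p(J) = 18 (p(J) = 2 + (-2 - 2*(3 + 0)*(-3)) = 2 + (-2 - 2*3*(-3)) = 2 + (-2 - 2*(-9)) = 2 + (-2 - 1*(-18)) = 2 + (-2 + 18) = 2 + 16 = 18)
N(x, c) = -198 (N(x, c) = 18*(-11) = -198)
(-464163 + N(197, W(1)))*(-137103 + 340655) = (-464163 - 198)*(-137103 + 340655) = -464361*203552 = -94521610272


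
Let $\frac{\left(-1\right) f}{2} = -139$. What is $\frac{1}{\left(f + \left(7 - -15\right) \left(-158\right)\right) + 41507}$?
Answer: $\frac{1}{38309} \approx 2.6104 \cdot 10^{-5}$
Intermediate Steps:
$f = 278$ ($f = \left(-2\right) \left(-139\right) = 278$)
$\frac{1}{\left(f + \left(7 - -15\right) \left(-158\right)\right) + 41507} = \frac{1}{\left(278 + \left(7 - -15\right) \left(-158\right)\right) + 41507} = \frac{1}{\left(278 + \left(7 + 15\right) \left(-158\right)\right) + 41507} = \frac{1}{\left(278 + 22 \left(-158\right)\right) + 41507} = \frac{1}{\left(278 - 3476\right) + 41507} = \frac{1}{-3198 + 41507} = \frac{1}{38309}$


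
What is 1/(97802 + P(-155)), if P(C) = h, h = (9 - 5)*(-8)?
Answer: 1/97770 ≈ 1.0228e-5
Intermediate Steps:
h = -32 (h = 4*(-8) = -32)
P(C) = -32
1/(97802 + P(-155)) = 1/(97802 - 32) = 1/97770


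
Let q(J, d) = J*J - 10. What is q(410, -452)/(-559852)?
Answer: -84045/279926 ≈ -0.30024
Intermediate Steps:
q(J, d) = -10 + J² (q(J, d) = J² - 10 = -10 + J²)
q(410, -452)/(-559852) = (-10 + 410²)/(-559852) = (-10 + 168100)*(-1/559852) = 168090*(-1/559852) = -84045/279926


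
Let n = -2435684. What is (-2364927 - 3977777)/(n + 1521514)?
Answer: 3171352/457085 ≈ 6.9382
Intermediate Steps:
(-2364927 - 3977777)/(n + 1521514) = (-2364927 - 3977777)/(-2435684 + 1521514) = -6342704/(-914170) = -6342704*(-1/914170) = 3171352/457085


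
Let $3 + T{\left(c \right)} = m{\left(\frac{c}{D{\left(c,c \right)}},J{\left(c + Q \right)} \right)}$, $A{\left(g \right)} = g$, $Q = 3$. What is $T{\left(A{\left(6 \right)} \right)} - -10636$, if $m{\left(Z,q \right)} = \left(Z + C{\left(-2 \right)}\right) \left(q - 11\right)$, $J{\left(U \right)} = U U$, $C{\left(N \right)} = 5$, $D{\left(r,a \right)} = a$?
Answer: $11053$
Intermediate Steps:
$J{\left(U \right)} = U^{2}$
$m{\left(Z,q \right)} = \left(-11 + q\right) \left(5 + Z\right)$ ($m{\left(Z,q \right)} = \left(Z + 5\right) \left(q - 11\right) = \left(5 + Z\right) \left(-11 + q\right) = \left(-11 + q\right) \left(5 + Z\right)$)
$T{\left(c \right)} = -69 + 6 \left(3 + c\right)^{2}$ ($T{\left(c \right)} = -3 + \left(-55 - 11 \frac{c}{c} + 5 \left(c + 3\right)^{2} + \frac{c}{c} \left(c + 3\right)^{2}\right) = -3 + \left(-55 - 11 + 5 \left(3 + c\right)^{2} + 1 \left(3 + c\right)^{2}\right) = -3 + \left(-55 - 11 + 5 \left(3 + c\right)^{2} + \left(3 + c\right)^{2}\right) = -3 + \left(-66 + 6 \left(3 + c\right)^{2}\right) = -69 + 6 \left(3 + c\right)^{2}$)
$T{\left(A{\left(6 \right)} \right)} - -10636 = \left(-69 + 6 \left(3 + 6\right)^{2}\right) - -10636 = \left(-69 + 6 \cdot 9^{2}\right) + 10636 = \left(-69 + 6 \cdot 81\right) + 10636 = \left(-69 + 486\right) + 10636 = 417 + 10636 = 11053$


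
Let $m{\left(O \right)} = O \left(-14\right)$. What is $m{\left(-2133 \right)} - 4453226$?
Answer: $-4423364$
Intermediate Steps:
$m{\left(O \right)} = - 14 O$
$m{\left(-2133 \right)} - 4453226 = \left(-14\right) \left(-2133\right) - 4453226 = 29862 - 4453226 = -4423364$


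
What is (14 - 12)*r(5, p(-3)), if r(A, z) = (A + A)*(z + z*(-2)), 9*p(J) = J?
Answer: 20/3 ≈ 6.6667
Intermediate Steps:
p(J) = J/9
r(A, z) = -2*A*z (r(A, z) = (2*A)*(z - 2*z) = (2*A)*(-z) = -2*A*z)
(14 - 12)*r(5, p(-3)) = (14 - 12)*(-2*5*(⅑)*(-3)) = 2*(-2*5*(-⅓)) = 2*(10/3) = 20/3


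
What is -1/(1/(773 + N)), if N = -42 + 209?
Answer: -940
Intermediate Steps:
N = 167
-1/(1/(773 + N)) = -1/(1/(773 + 167)) = -1/(1/940) = -1/1/940 = -1*940 = -940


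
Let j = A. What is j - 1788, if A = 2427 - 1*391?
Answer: 248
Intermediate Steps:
A = 2036 (A = 2427 - 391 = 2036)
j = 2036
j - 1788 = 2036 - 1788 = 248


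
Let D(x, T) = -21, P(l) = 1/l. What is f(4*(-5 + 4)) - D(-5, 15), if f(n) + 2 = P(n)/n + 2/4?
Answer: 313/16 ≈ 19.563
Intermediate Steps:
f(n) = -3/2 + n⁻² (f(n) = -2 + (1/(n*n) + 2/4) = -2 + (n⁻² + 2*(¼)) = -2 + (n⁻² + ½) = -2 + (½ + n⁻²) = -3/2 + n⁻²)
f(4*(-5 + 4)) - D(-5, 15) = (-3/2 + (4*(-5 + 4))⁻²) - 1*(-21) = (-3/2 + (4*(-1))⁻²) + 21 = (-3/2 + (-4)⁻²) + 21 = (-3/2 + 1/16) + 21 = -23/16 + 21 = 313/16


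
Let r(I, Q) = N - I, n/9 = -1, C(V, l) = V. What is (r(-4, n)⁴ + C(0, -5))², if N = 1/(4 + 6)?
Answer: 7984925229121/100000000 ≈ 79849.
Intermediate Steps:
N = ⅒ (N = 1/10 = ⅒ ≈ 0.10000)
n = -9 (n = 9*(-1) = -9)
r(I, Q) = ⅒ - I
(r(-4, n)⁴ + C(0, -5))² = ((⅒ - 1*(-4))⁴ + 0)² = ((⅒ + 4)⁴ + 0)² = ((41/10)⁴ + 0)² = (2825761/10000 + 0)² = (2825761/10000)² = 7984925229121/100000000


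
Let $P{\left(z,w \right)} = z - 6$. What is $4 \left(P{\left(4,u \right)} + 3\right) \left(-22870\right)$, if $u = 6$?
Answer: $-91480$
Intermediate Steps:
$P{\left(z,w \right)} = -6 + z$ ($P{\left(z,w \right)} = z - 6 = -6 + z$)
$4 \left(P{\left(4,u \right)} + 3\right) \left(-22870\right) = 4 \left(\left(-6 + 4\right) + 3\right) \left(-22870\right) = 4 \left(-2 + 3\right) \left(-22870\right) = 4 \cdot 1 \left(-22870\right) = 4 \left(-22870\right) = -91480$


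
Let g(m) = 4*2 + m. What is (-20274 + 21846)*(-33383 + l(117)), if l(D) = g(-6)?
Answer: -52474932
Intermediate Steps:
g(m) = 8 + m
l(D) = 2 (l(D) = 8 - 6 = 2)
(-20274 + 21846)*(-33383 + l(117)) = (-20274 + 21846)*(-33383 + 2) = 1572*(-33381) = -52474932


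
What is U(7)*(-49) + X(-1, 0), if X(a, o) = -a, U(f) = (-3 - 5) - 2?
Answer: 491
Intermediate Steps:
U(f) = -10 (U(f) = -8 - 2 = -10)
U(7)*(-49) + X(-1, 0) = -10*(-49) - 1*(-1) = 490 + 1 = 491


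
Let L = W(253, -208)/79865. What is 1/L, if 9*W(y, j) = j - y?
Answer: -718785/461 ≈ -1559.2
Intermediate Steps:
W(y, j) = -y/9 + j/9 (W(y, j) = (j - y)/9 = -y/9 + j/9)
L = -461/718785 (L = (-1/9*253 + (1/9)*(-208))/79865 = (-253/9 - 208/9)*(1/79865) = -461/9*1/79865 = -461/718785 ≈ -0.00064136)
1/L = 1/(-461/718785) = -718785/461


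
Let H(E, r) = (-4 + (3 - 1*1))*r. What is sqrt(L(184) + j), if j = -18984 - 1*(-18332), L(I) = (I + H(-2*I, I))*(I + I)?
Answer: 18*I*sqrt(211) ≈ 261.46*I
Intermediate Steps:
H(E, r) = -2*r (H(E, r) = (-4 + (3 - 1))*r = (-4 + 2)*r = -2*r)
L(I) = -2*I**2 (L(I) = (I - 2*I)*(I + I) = (-I)*(2*I) = -2*I**2)
j = -652 (j = -18984 + 18332 = -652)
sqrt(L(184) + j) = sqrt(-2*184**2 - 652) = sqrt(-2*33856 - 652) = sqrt(-67712 - 652) = sqrt(-68364) = 18*I*sqrt(211)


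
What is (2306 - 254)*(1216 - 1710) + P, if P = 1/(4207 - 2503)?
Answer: -1727324351/1704 ≈ -1.0137e+6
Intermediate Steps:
P = 1/1704 ≈ 0.00058685
(2306 - 254)*(1216 - 1710) + P = (2306 - 254)*(1216 - 1710) + 1/1704 = 2052*(-494) + 1/1704 = -1013688 + 1/1704 = -1727324351/1704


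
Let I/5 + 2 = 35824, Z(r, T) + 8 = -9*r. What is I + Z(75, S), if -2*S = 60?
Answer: 178427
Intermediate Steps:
S = -30 (S = -1/2*60 = -30)
Z(r, T) = -8 - 9*r
I = 179110 (I = -10 + 5*35824 = -10 + 179120 = 179110)
I + Z(75, S) = 179110 + (-8 - 9*75) = 179110 + (-8 - 675) = 179110 - 683 = 178427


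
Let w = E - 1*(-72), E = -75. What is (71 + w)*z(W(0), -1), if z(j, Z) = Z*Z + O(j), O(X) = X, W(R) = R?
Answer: 68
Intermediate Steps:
z(j, Z) = j + Z² (z(j, Z) = Z*Z + j = Z² + j = j + Z²)
w = -3 (w = -75 - 1*(-72) = -75 + 72 = -3)
(71 + w)*z(W(0), -1) = (71 - 3)*(0 + (-1)²) = 68*(0 + 1) = 68*1 = 68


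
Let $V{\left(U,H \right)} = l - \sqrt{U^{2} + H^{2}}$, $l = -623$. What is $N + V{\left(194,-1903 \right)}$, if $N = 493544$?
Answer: $492921 - \sqrt{3659045} \approx 4.9101 \cdot 10^{5}$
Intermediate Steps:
$V{\left(U,H \right)} = -623 - \sqrt{H^{2} + U^{2}}$ ($V{\left(U,H \right)} = -623 - \sqrt{U^{2} + H^{2}} = -623 - \sqrt{H^{2} + U^{2}}$)
$N + V{\left(194,-1903 \right)} = 493544 - \left(623 + \sqrt{\left(-1903\right)^{2} + 194^{2}}\right) = 493544 - \left(623 + \sqrt{3621409 + 37636}\right) = 493544 - \left(623 + \sqrt{3659045}\right) = 492921 - \sqrt{3659045}$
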